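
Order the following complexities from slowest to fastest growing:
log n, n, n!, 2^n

Ordered by growth rate: log n < n < 2^n < n!.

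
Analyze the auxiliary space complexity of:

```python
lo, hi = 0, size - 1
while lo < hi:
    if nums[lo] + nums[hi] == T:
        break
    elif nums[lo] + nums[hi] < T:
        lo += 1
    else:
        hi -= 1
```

Space complexity: O(1).
Only a constant amount of auxiliary storage is used; nothing grows with n.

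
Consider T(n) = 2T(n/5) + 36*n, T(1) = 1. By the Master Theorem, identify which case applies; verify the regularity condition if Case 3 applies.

a=2, b=5, f(n)=36*n.
log_5(2) = 0.4307 < 1.
f(n) = Omega(n^(0.4307+epsilon)) for some epsilon > 0, so Case 3 is the candidate.
Regularity: a*f(n/b) = 2*36*(n/5)^1 = (2/5)*36*n^1 <= c*f(n) with c = 2/5 < 1. Satisfied.
Case 3: T(n) = Theta(n).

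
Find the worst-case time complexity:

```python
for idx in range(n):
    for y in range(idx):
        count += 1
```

Time complexity: O(n^2).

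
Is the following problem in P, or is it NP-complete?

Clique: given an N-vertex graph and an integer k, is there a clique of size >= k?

This problem is NP-complete: complement of Independent Set / Vertex Cover (with k part of the input).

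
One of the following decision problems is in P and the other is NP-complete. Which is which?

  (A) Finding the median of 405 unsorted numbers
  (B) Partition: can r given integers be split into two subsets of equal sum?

(A) is P: linear-time selection (median-of-medians) runs in O(n).
(B) is NP-complete: Subset Sum reduces to it (one of Karp's 21 NP-complete problems).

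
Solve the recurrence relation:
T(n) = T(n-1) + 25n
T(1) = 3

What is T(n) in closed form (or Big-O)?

Unrolling: T(n) = 3 + 25*(2 + 3 + ... + n) = 3 + 25*(n(n+1)/2 - 1) = O(n^2).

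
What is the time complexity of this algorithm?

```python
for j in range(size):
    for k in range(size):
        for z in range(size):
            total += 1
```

Time complexity: O(n^3).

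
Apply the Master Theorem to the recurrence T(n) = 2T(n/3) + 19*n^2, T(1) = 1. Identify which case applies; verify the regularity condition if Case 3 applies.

a=2, b=3, f(n)=19*n^2.
log_3(2) = 0.6309 < 2.
f(n) = Omega(n^(0.6309+epsilon)) for some epsilon > 0, so Case 3 is the candidate.
Regularity: a*f(n/b) = 2*19*(n/3)^2 = (2/9)*19*n^2 <= c*f(n) with c = 2/9 < 1. Satisfied.
Case 3: T(n) = Theta(n^2).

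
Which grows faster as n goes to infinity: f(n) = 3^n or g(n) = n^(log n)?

f(n) = 3^n grows faster: take logs: log(n^(log n)) = (log n)^2, log(3^n) = n log 3; n dominates (log n)^2.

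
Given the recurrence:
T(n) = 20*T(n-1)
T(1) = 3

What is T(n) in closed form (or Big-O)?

Each step multiplies by 20. T(n) = T(1)*20^(n-1) = 3*20^(n-1).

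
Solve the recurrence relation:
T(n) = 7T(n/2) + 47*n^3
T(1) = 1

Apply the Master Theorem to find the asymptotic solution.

a=7, b=2, f(n)=47*n^3. log_2(7) = 2.807 < 3. Case 3: T(n) = O(n^3).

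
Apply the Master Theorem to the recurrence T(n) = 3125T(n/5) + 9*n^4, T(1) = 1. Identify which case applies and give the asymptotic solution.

a=3125, b=5, f(n)=9*n^4.
log_5(3125) = 5 > 4.
Since f(n) = O(n^4) is polynomially smaller than n^5, Case 1 applies.
T(n) = Theta(n^5).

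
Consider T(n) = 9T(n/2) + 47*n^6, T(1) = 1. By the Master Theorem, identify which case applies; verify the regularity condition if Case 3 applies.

a=9, b=2, f(n)=47*n^6.
log_2(9) = 3.17 < 6.
f(n) = Omega(n^(3.17+epsilon)) for some epsilon > 0, so Case 3 is the candidate.
Regularity: a*f(n/b) = 9*47*(n/2)^6 = (9/64)*47*n^6 <= c*f(n) with c = 9/64 < 1. Satisfied.
Case 3: T(n) = Theta(n^6).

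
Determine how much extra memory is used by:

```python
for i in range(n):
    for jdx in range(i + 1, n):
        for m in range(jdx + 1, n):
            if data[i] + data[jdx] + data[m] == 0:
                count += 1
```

Space complexity: O(1).
Only a constant amount of auxiliary storage is used; nothing grows with n.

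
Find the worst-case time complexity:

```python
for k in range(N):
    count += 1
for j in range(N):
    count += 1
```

Time complexity: O(n).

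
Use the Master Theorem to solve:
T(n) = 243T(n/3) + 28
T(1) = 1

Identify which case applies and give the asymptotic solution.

a=243, b=3, f(n)=28.
log_3(243) = 5 > 0.
Since f(n) = O(n^0) is polynomially smaller than n^5, Case 1 applies.
T(n) = Theta(n^5).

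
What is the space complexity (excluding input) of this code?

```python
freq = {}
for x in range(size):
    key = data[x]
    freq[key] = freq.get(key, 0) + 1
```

Space complexity: O(n).
Auxiliary storage grows linearly with the input size n in the worst case.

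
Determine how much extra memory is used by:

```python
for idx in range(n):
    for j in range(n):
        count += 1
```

Space complexity: O(1).
Only a constant amount of auxiliary storage is used; nothing grows with n.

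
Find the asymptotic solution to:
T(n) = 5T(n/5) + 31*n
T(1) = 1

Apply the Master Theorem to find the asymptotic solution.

a=5, b=5, f(n)=31*n. log_5(5) = 1. Case 2: T(n) = O(n log n).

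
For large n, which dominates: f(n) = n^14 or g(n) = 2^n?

g(n) = 2^n grows faster: any exponential with base > 1 dominates every polynomial.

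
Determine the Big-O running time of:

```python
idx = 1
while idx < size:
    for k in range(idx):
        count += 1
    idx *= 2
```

Time complexity: O(n).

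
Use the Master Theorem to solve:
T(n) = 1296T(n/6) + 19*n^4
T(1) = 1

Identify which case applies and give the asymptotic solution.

a=1296, b=6, f(n)=19*n^4.
log_6(1296) = 4, so n^(log_b(a)) = n^4.
f(n) = Theta(n^4), so Case 2 applies.
T(n) = Theta(n^4 log n).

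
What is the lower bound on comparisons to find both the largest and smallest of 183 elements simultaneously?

Pair elements first (floor(183/2) comparisons), then find max among winners and min among losers. Total: ceil(3*183/2) - 2 = 273 comparisons.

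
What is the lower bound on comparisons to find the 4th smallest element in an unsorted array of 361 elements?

Finding the 4th smallest of 361 elements requires Omega(n) comparisons. Every element must participate in at least one comparison; otherwise it could be the 4th smallest.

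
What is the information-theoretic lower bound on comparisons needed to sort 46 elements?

There are 46! = 5502622159812088949850305428800254892961651752960000000000 possible orderings. Each comparison gives 1 bit. We need at least ceil(log_2(5502622159812088949850305428800254892961651752960000000000)) = 192 comparisons.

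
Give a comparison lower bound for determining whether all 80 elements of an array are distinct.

In the algebraic decision-tree model, the YES region for element distinctness on 80 elements has 80! connected components (one per ordering). Ben-Or's theorem then gives a lower bound of Omega(log(n!)) = Omega(n log n).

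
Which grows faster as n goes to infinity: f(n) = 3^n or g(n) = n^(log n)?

f(n) = 3^n grows faster: take logs: log(n^(log n)) = (log n)^2, log(3^n) = n log 3; n dominates (log n)^2.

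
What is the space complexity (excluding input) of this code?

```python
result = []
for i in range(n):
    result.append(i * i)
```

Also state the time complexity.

Space complexity: O(n).
Auxiliary storage grows linearly with the input size n in the worst case.
Time complexity: O(n).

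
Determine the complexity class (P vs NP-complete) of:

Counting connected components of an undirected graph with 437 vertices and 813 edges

This problem is in P: BFS/DFS visits each vertex and edge once: O(V+E).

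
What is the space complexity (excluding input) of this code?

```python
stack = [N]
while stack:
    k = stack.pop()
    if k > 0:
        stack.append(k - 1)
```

Space complexity: O(1).
Only a constant amount of auxiliary storage is used; nothing grows with n.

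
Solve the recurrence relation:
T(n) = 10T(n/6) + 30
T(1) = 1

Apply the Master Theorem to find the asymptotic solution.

a=10, b=6, f(n)=30. log_6(10) = 1.285. Case 1 of Master Theorem: T(n) = O(n^1.285).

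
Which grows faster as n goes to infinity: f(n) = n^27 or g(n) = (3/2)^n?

g(n) = (3/2)^n grows faster: (3/2)^n is exponential with base 3/2 > 1, dominating every polynomial.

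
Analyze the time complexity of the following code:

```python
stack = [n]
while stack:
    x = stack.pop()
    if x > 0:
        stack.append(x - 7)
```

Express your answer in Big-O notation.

Time complexity: O(n).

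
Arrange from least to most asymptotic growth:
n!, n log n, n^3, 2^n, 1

Ordered by growth rate: 1 < n log n < n^3 < 2^n < n!.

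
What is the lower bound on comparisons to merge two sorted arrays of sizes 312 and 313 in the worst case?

Adversary: with |312 - 313| <= 1 the inputs can be fully interleaved so that every adjacent pair in the merged output comes from different arrays. Then each of the 624 adjacent pairs must be directly compared, or the algorithm cannot determine their relative order. Standard merge meets this bound.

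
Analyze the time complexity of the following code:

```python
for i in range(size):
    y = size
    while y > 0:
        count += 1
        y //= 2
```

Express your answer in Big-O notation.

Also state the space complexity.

Time complexity: O(n log n).
Space complexity: O(1).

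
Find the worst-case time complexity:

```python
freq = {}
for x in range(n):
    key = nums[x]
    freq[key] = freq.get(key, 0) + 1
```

Time complexity: O(n).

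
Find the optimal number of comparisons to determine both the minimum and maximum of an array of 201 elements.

Naive approach: 400 comparisons (200 for max + 200 for min).
Optimal: Compare elements in pairs first (floor(n/2) = 100 comparisons), then find max among winners and min among losers (100 comparisons each).
Total: ceil(3n/2) - 2 = 300 comparisons. An adversary argument shows this is also a lower bound.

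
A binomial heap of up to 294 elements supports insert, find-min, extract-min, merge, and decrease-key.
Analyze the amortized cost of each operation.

A binomial heap with n <= 294 elements has at most floor(log_2 294) + 1 = 9 trees. Using potential Phi = number of trees: Insert adds one tree, but cascading merges reduce count -- amortized O(1). Find-min reads the cached minimum pointer: O(1). Extract-min creates O(log n) new trees: O(log n). Merge combines tree lists: O(log n). Decrease-key sifts the element up its tree of height <= log n: O(log n).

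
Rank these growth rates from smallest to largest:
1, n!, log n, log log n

Ordered by growth rate: 1 < log log n < log n < n!.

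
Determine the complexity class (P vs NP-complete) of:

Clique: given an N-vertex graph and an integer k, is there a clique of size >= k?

This problem is NP-complete: complement of Independent Set / Vertex Cover (with k part of the input).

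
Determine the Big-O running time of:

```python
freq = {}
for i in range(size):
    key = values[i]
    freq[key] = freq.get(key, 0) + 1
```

Time complexity: O(n).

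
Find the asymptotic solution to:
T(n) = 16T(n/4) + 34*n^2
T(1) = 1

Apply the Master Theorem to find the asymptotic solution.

a=16, b=4, f(n)=34*n^2. log_4(16) = 2. Case 2: T(n) = O(n^2 log n).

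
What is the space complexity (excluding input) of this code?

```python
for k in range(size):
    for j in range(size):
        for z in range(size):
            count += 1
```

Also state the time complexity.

Space complexity: O(1).
Only a constant amount of auxiliary storage is used; nothing grows with n.
Time complexity: O(n^3).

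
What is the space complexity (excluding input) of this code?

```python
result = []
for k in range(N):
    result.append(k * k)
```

Space complexity: O(n).
Auxiliary storage grows linearly with the input size n in the worst case.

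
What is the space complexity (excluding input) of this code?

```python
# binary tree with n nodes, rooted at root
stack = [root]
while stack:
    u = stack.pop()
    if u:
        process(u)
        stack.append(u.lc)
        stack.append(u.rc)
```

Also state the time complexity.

Space complexity: O(n).
Auxiliary storage grows linearly with the input size n in the worst case.
Time complexity: O(n).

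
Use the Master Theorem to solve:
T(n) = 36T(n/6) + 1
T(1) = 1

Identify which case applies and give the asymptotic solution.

a=36, b=6, f(n)=1.
log_6(36) = 2 > 0.
Since f(n) = O(n^0) is polynomially smaller than n^2, Case 1 applies.
T(n) = Theta(n^2).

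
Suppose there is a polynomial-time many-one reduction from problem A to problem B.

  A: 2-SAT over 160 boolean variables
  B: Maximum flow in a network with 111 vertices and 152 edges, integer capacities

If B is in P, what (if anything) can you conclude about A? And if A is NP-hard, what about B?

A poly-time reduction A <=_p B means any A-instance can be transformed to a B-instance in poly time.
If B is in P: compose the reduction with B's poly-time algorithm to solve A in poly time, so A is in P.
If A is NP-hard: every NP problem reduces to A, which reduces to B; composing reductions, every NP problem reduces to B, so B is NP-hard.
(Here in fact A is P and B is P.)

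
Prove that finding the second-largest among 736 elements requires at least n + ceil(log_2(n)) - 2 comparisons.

Lower bound (adversary): identifying the maximum requires 736-1 comparisons (each eliminates one candidate). Assign weight 1 to each element; on each comparison the adversary lets the heavier side win and gives it the loser's weight. The max ends with weight 736, but each comparison it wins at most doubles its weight, so the max must win >= ceil(log_2(736)) = 10 comparisons. The second-largest is one of those 10 direct losers to the max, and identifying which one is largest needs >= 10-1 further comparisons. Total >= 736-1 + 10-1 = 744.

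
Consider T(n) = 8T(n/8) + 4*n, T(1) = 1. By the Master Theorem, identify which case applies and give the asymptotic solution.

a=8, b=8, f(n)=4*n.
log_8(8) = 1, so n^(log_b(a)) = n.
f(n) = Theta(n), so Case 2 applies.
T(n) = Theta(n log n).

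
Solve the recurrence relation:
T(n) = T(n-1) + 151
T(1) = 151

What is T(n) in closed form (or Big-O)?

Unrolling: T(n) = T(n-1) + 151 = T(n-2) + 2*151 = ... = T(1) + (n-1)*151 = 151 + (n-1)*151 = 151n.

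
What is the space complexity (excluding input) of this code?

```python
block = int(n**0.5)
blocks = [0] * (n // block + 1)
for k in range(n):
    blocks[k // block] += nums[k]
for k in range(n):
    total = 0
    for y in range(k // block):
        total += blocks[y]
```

Space complexity: O(sqrt(n)).
Storage scales with sqrt(n).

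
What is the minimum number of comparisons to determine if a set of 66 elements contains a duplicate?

Determining if 66 elements are all distinct requires Omega(n log n) comparisons in the comparison model. This follows from the element distinctness lower bound.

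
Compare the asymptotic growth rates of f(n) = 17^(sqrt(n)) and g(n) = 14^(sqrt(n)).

f(n) = 17^(sqrt(n)) grows faster: ratio is (17/14)^(sqrt(n)) -> infinity since 17/14 > 1.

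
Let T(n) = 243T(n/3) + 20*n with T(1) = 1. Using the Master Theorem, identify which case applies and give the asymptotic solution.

a=243, b=3, f(n)=20*n.
log_3(243) = 5 > 1.
Since f(n) = O(n^1) is polynomially smaller than n^5, Case 1 applies.
T(n) = Theta(n^5).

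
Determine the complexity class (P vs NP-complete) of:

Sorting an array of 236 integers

This problem is in P: merge sort runs in O(n log n).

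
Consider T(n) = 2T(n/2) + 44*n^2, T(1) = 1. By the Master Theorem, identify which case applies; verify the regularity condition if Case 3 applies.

a=2, b=2, f(n)=44*n^2.
log_2(2) = 1 < 2.
f(n) = Omega(n^(1+epsilon)) for some epsilon > 0, so Case 3 is the candidate.
Regularity: a*f(n/b) = 2*44*(n/2)^2 = (2/4)*44*n^2 <= c*f(n) with c = 2/4 < 1. Satisfied.
Case 3: T(n) = Theta(n^2).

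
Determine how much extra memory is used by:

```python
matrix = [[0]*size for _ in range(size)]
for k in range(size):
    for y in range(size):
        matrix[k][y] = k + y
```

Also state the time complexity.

Space complexity: O(n^2).
A 2D structure of size n x n is allocated.
Time complexity: O(n^2).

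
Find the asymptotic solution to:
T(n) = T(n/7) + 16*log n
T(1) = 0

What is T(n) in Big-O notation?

Each of the log_7(n) levels adds O(log n). T(n) = O(log^2 n).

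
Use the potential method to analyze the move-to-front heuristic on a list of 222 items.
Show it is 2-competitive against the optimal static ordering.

Let Phi = number of inversions between the MTF list and the optimal static list (0 <= Phi <= C(222,2)). Accessing an element at MTF position k and optimal position j: the move-to-front destroys all k-1 inversions in front of it that are not in front in optimal (>= k-j of them) and creates at most j-1 new ones. Amortized cost <= k + (j-1) - (k-j) = 2j - 1 <= 2 * optimal cost.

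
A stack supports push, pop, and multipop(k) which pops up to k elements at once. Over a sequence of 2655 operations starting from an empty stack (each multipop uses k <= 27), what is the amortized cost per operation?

Each element is pushed exactly once and popped at most once (whether by pop or as part of a multipop). So the total number of individual pops over the whole sequence is at most the number of pushes, which is at most 2655. Total work <= 2 * 2655, hence O(1) amortized per operation.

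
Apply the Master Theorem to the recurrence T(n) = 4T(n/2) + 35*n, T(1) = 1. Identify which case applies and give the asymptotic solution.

a=4, b=2, f(n)=35*n.
log_2(4) = 2 > 1.
Since f(n) = O(n^1) is polynomially smaller than n^2, Case 1 applies.
T(n) = Theta(n^2).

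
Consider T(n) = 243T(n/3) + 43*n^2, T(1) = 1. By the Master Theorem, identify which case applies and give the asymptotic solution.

a=243, b=3, f(n)=43*n^2.
log_3(243) = 5 > 2.
Since f(n) = O(n^2) is polynomially smaller than n^5, Case 1 applies.
T(n) = Theta(n^5).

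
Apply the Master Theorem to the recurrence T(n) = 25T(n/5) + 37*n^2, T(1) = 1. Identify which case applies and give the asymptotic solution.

a=25, b=5, f(n)=37*n^2.
log_5(25) = 2, so n^(log_b(a)) = n^2.
f(n) = Theta(n^2), so Case 2 applies.
T(n) = Theta(n^2 log n).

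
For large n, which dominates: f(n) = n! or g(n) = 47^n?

f(n) = n! grows faster: n!/47^n -> infinity by Stirling.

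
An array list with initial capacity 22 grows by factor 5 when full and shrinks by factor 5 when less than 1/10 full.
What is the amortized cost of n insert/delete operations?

Using potential function Phi = |5*size - capacity|. Resizing costs are offset by potential release. Amortized O(1) per operation.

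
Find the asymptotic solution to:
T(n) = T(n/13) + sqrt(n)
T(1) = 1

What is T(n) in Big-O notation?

Each level contributes sqrt(n/13^k). Geometric series with ratio 1/sqrt(13) < 1 sums to O(sqrt(n)).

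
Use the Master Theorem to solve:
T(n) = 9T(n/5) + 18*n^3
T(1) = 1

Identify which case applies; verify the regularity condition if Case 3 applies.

a=9, b=5, f(n)=18*n^3.
log_5(9) = 1.365 < 3.
f(n) = Omega(n^(1.365+epsilon)) for some epsilon > 0, so Case 3 is the candidate.
Regularity: a*f(n/b) = 9*18*(n/5)^3 = (9/125)*18*n^3 <= c*f(n) with c = 9/125 < 1. Satisfied.
Case 3: T(n) = Theta(n^3).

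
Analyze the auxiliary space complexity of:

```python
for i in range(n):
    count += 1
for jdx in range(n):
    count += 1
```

Space complexity: O(1).
Only a constant amount of auxiliary storage is used; nothing grows with n.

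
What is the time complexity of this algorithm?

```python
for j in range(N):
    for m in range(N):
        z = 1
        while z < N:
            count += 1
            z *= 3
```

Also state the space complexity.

Time complexity: O(n^2 log n).
Space complexity: O(1).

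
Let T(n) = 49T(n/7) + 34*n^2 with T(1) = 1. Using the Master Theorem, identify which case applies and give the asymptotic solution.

a=49, b=7, f(n)=34*n^2.
log_7(49) = 2, so n^(log_b(a)) = n^2.
f(n) = Theta(n^2), so Case 2 applies.
T(n) = Theta(n^2 log n).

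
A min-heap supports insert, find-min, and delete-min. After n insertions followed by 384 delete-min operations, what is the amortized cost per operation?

Insert takes O(log n) worst case. Delete-min takes O(log n). Over a sequence of n inserts and 384 delete-mins, total cost is O((n + 384) log n). Amortized per operation: O(log n).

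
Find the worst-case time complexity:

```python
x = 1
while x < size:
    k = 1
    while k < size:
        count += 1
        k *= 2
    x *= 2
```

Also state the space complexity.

Time complexity: O(log^2 n).
Space complexity: O(1).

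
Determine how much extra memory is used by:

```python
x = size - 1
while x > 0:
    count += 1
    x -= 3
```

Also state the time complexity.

Space complexity: O(1).
Only a constant amount of auxiliary storage is used; nothing grows with n.
Time complexity: O(n).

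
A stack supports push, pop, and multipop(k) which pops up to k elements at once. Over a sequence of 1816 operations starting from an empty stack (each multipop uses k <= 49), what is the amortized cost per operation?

Each element is pushed exactly once and popped at most once (whether by pop or as part of a multipop). So the total number of individual pops over the whole sequence is at most the number of pushes, which is at most 1816. Total work <= 2 * 1816, hence O(1) amortized per operation.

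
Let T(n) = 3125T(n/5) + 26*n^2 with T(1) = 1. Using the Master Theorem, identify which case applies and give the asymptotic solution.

a=3125, b=5, f(n)=26*n^2.
log_5(3125) = 5 > 2.
Since f(n) = O(n^2) is polynomially smaller than n^5, Case 1 applies.
T(n) = Theta(n^5).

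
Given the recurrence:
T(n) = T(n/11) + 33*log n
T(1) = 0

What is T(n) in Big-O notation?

Each of the log_11(n) levels adds O(log n). T(n) = O(log^2 n).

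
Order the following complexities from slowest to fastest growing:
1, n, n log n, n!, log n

Ordered by growth rate: 1 < log n < n < n log n < n!.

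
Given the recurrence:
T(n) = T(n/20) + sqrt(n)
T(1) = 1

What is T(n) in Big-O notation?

Each level contributes sqrt(n/20^k). Geometric series with ratio 1/sqrt(20) < 1 sums to O(sqrt(n)).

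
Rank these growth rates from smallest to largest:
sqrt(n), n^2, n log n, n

Ordered by growth rate: sqrt(n) < n < n log n < n^2.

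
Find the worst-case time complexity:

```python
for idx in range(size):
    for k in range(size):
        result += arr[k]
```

Time complexity: O(n^2).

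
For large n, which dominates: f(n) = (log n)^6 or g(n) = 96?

f(n) = (log n)^6 grows faster: any unbounded function dominates a constant.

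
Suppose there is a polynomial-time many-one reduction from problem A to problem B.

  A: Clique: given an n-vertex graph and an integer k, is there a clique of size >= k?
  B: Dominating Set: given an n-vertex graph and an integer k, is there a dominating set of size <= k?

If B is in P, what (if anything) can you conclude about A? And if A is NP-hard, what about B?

A poly-time reduction A <=_p B means any A-instance can be transformed to a B-instance in poly time.
If B is in P: compose the reduction with B's poly-time algorithm to solve A in poly time, so A is in P.
If A is NP-hard: every NP problem reduces to A, which reduces to B; composing reductions, every NP problem reduces to B, so B is NP-hard.
(Here in fact A is NP-complete and B is NP-complete.)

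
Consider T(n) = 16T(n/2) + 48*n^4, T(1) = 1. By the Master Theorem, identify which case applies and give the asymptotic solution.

a=16, b=2, f(n)=48*n^4.
log_2(16) = 4, so n^(log_b(a)) = n^4.
f(n) = Theta(n^4), so Case 2 applies.
T(n) = Theta(n^4 log n).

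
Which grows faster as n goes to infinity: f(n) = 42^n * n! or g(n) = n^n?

f(n) = 42^n * n! grows faster: by Stirling n! ~ sqrt(2 pi n)(n/e)^n, so 42^n n! / n^n ~ (42/e)^n sqrt(2 pi n) -> infinity since 42/e > 1.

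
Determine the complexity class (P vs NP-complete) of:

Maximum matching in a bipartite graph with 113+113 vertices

This problem is in P: Hopcroft-Karp runs in O(E sqrt(V)).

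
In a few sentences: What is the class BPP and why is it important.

BPP (Bounded-error Probabilistic Polynomial time) is the class of problems solvable by a randomized algorithm in polynomial time with error probability at most 1/3. BPP contains P and is contained in PSPACE. It is widely conjectured that P = BPP, meaning randomness does not help for decision problems.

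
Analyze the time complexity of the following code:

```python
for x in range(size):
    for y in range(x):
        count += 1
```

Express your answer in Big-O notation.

Time complexity: O(n^2).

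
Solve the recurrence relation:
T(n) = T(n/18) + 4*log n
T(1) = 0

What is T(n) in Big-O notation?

Each of the log_18(n) levels adds O(log n). T(n) = O(log^2 n).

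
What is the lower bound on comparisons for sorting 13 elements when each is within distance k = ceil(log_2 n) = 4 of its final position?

Partition the 13 positions into floor(n/k) blocks of k = 4 consecutive positions; any permutation within a block keeps every element within k of its final position, so there are at least (k!)^(n/k) distinguishable inputs. Lower bound: log_2((k!)^(n/k)) = (n/k) * log_2(k!) = Theta(n log k); with k = ceil(log_2 n), this is Omega(n log log n).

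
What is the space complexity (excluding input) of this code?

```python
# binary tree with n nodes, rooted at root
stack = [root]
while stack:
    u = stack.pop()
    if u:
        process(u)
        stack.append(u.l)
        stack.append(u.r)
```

Space complexity: O(n).
Auxiliary storage grows linearly with the input size n in the worst case.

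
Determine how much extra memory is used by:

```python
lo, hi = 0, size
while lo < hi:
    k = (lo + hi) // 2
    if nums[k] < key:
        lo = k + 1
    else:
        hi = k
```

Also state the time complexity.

Space complexity: O(1).
Only a constant amount of auxiliary storage is used; nothing grows with n.
Time complexity: O(log n).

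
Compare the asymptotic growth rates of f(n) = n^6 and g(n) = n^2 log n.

f(n) = n^6 grows faster: n^6 / (n^2 log n) = n^4/log n -> infinity.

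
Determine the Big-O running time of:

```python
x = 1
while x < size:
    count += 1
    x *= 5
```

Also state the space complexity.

Time complexity: O(log n).
Space complexity: O(1).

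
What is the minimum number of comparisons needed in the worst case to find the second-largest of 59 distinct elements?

Lower bound: finding the max needs 59-1 comparisons. By the adversary weight-doubling argument, the max must personally win >= ceil(log_2(59)) = 6 comparisons; the 2nd-largest is among those 6 losers, needing 6-1 more comparisons. Total >= 59-1 + 6-1 = 63. A balanced knockout tournament achieves this.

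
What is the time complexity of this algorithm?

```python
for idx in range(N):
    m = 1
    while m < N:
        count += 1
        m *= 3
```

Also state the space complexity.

Time complexity: O(n log n).
Space complexity: O(1).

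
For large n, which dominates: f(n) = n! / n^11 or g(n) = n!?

g(n) = n! grows faster: the ratio n!/(n!/n^11) = n^11 -> infinity.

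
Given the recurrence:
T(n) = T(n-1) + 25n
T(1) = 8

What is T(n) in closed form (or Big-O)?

Unrolling: T(n) = 8 + 25*(2 + 3 + ... + n) = 8 + 25*(n(n+1)/2 - 1) = O(n^2).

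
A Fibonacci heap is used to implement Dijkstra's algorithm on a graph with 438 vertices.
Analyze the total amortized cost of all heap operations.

Dijkstra performs 438 insert, 438 extract-min, and at most E decrease-key operations. With Fibonacci heap: insert O(1) amortized, extract-min O(log n) amortized, decrease-key O(1) amortized. Total with n = 438: O(n * 1 + n * log n + E * 1) = O(n log n + E).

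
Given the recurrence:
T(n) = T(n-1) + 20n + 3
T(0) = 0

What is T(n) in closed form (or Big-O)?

Dominant term in sum is 20*sum(i, i=1..n) = 20*n*(n+1)/2 = O(n^2).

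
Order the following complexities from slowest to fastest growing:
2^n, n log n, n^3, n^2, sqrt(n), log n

Ordered by growth rate: log n < sqrt(n) < n log n < n^2 < n^3 < 2^n.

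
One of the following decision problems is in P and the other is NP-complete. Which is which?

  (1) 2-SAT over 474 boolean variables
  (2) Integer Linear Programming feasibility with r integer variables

(1) is P: 2-SAT is solvable in linear time via implication-graph SCCs.
(2) is NP-complete: ILP feasibility is NP-complete (LP relaxation is in P).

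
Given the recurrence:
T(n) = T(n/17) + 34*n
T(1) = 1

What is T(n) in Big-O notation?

Geometric series: 34*n*(1 + 1/17 + 1/17^2 + ...) = O(n). T(n) = O(n).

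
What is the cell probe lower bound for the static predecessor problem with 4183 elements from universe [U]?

The Patrascu-Thorup lower bound shows any data structure on n = 4183 elements using O(n * polylog(n)) space requires Omega(log log U) query time. van Emde Boas trees achieve O(log log U) with O(U) space.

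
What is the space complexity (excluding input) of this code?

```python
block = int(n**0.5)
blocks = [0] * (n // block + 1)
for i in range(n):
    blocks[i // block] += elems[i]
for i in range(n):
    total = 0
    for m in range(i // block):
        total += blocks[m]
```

Space complexity: O(sqrt(n)).
Storage scales with sqrt(n).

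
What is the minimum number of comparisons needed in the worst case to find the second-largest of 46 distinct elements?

Lower bound: finding the max needs 46-1 comparisons. By the adversary weight-doubling argument, the max must personally win >= ceil(log_2(46)) = 6 comparisons; the 2nd-largest is among those 6 losers, needing 6-1 more comparisons. Total >= 46-1 + 6-1 = 50. A balanced knockout tournament achieves this.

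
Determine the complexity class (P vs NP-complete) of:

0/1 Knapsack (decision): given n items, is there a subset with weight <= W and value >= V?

This problem is NP-complete: reduces from Subset Sum.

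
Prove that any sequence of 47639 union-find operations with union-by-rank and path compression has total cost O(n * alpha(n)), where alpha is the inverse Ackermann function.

Using Tarjan's analysis with rank-based potential function. Union-by-rank keeps tree height O(log n). Path compression flattens paths during find. For n = 47639 operations, total cost is O(n * alpha(n)), effectively O(n) since alpha grows incredibly slowly.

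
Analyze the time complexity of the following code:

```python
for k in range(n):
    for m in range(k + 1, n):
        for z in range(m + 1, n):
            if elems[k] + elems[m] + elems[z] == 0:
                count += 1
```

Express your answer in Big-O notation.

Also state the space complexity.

Time complexity: O(n^3).
Space complexity: O(1).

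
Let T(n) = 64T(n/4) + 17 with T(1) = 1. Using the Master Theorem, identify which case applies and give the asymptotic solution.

a=64, b=4, f(n)=17.
log_4(64) = 3 > 0.
Since f(n) = O(n^0) is polynomially smaller than n^3, Case 1 applies.
T(n) = Theta(n^3).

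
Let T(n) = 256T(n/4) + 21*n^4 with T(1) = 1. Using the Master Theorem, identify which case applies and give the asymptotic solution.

a=256, b=4, f(n)=21*n^4.
log_4(256) = 4, so n^(log_b(a)) = n^4.
f(n) = Theta(n^4), so Case 2 applies.
T(n) = Theta(n^4 log n).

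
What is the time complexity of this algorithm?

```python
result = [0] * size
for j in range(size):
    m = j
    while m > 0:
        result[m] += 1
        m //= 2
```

Time complexity: O(n log n).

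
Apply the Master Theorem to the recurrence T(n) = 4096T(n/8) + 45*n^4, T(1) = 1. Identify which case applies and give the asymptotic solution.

a=4096, b=8, f(n)=45*n^4.
log_8(4096) = 4, so n^(log_b(a)) = n^4.
f(n) = Theta(n^4), so Case 2 applies.
T(n) = Theta(n^4 log n).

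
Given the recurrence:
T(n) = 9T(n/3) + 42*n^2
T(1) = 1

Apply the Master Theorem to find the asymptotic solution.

a=9, b=3, f(n)=42*n^2. log_3(9) = 2. Case 2: T(n) = O(n^2 log n).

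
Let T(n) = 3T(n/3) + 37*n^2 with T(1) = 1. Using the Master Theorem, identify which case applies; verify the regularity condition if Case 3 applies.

a=3, b=3, f(n)=37*n^2.
log_3(3) = 1 < 2.
f(n) = Omega(n^(1+epsilon)) for some epsilon > 0, so Case 3 is the candidate.
Regularity: a*f(n/b) = 3*37*(n/3)^2 = (3/9)*37*n^2 <= c*f(n) with c = 3/9 < 1. Satisfied.
Case 3: T(n) = Theta(n^2).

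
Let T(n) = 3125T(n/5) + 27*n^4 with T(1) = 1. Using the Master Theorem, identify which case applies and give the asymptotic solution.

a=3125, b=5, f(n)=27*n^4.
log_5(3125) = 5 > 4.
Since f(n) = O(n^4) is polynomially smaller than n^5, Case 1 applies.
T(n) = Theta(n^5).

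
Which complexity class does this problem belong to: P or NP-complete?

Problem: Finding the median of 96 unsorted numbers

This problem is in P: linear-time selection (median-of-medians) runs in O(n).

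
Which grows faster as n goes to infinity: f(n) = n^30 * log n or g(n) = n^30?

f(n) = n^30 * log n grows faster: extra log n factor -> infinity.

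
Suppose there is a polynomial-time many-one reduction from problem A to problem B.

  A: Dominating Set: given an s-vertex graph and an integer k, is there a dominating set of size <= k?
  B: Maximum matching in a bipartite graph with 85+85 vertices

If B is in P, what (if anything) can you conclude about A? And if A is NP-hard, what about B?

A poly-time reduction A <=_p B means any A-instance can be transformed to a B-instance in poly time.
If B is in P: compose the reduction with B's poly-time algorithm to solve A in poly time, so A is in P.
If A is NP-hard: every NP problem reduces to A, which reduces to B; composing reductions, every NP problem reduces to B, so B is NP-hard.
(Here in fact A is NP-complete and B is in P, so no such reduction is known -- its existence would imply P = NP; the analysis concerns only what the assumed reduction would or would not let you conclude.)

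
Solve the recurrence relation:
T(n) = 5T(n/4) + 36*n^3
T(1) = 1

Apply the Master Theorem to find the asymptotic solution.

a=5, b=4, f(n)=36*n^3. log_4(5) = 1.161 < 3. Case 3: T(n) = O(n^3).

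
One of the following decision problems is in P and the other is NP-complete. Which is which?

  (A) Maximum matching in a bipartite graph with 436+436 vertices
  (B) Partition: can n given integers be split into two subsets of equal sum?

(A) is P: Hopcroft-Karp runs in O(E sqrt(V)).
(B) is NP-complete: Subset Sum reduces to it (one of Karp's 21 NP-complete problems).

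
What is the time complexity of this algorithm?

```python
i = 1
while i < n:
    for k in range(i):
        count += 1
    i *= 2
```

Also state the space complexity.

Time complexity: O(n).
Space complexity: O(1).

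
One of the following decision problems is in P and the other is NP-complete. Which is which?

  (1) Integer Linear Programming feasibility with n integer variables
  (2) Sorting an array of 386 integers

(1) is NP-complete: ILP feasibility is NP-complete (LP relaxation is in P).
(2) is P: merge sort runs in O(n log n).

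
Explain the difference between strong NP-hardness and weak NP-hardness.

A problem is strongly NP-hard if it remains NP-hard even when all numbers in the input are bounded by a polynomial in the input length. A weakly NP-hard problem admits a pseudopolynomial algorithm. Subset Sum is weakly NP-hard (has O(nW) DP). 3-SAT is strongly NP-hard (no numeric parameters).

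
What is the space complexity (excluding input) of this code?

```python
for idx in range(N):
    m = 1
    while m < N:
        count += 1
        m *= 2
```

Space complexity: O(1).
Only a constant amount of auxiliary storage is used; nothing grows with n.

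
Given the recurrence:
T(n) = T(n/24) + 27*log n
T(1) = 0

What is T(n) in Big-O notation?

Each of the log_24(n) levels adds O(log n). T(n) = O(log^2 n).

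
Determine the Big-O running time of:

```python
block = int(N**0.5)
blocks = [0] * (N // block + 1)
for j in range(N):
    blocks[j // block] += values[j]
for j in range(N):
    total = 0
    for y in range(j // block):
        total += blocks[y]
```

Time complexity: O(n * sqrt(n)).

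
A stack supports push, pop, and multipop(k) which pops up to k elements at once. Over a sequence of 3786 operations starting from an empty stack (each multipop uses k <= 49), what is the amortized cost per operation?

Each element is pushed exactly once and popped at most once (whether by pop or as part of a multipop). So the total number of individual pops over the whole sequence is at most the number of pushes, which is at most 3786. Total work <= 2 * 3786, hence O(1) amortized per operation.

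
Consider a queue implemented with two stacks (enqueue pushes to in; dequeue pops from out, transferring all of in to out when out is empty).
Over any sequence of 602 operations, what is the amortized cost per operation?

Each element is pushed to in once, popped once, pushed to out once, and popped once: 4 unit operations over its lifetime. Over 602 operations the total work is O(602). Amortized O(1) per enqueue/dequeue.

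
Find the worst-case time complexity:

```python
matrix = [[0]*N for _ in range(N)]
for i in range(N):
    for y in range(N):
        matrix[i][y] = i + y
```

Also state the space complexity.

Time complexity: O(n^2).
Space complexity: O(n^2).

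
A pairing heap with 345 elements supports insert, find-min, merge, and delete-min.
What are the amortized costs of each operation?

Pairing heaps are self-adjusting heap-ordered trees. Insert and merge link two roots: O(1). Find-min reads the root: O(1). Delete-min removes the root, then pairs children in two passes; amortized cost is O(log 345) = O(log n).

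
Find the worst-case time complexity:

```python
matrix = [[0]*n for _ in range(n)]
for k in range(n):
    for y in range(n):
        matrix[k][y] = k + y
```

Time complexity: O(n^2).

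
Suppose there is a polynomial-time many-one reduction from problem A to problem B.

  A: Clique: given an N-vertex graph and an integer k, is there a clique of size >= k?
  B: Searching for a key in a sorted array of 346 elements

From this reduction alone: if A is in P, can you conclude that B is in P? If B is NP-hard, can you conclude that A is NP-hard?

A poly-time reduction A <=_p B transfers tractability DOWN (B easy => A easy) and hardness UP (A hard => B hard), not the reverse.
From A in P, the reduction alone does NOT give B in P: any problem in P trivially reduces to SAT, yet SAT is not known to be in P.
From B NP-hard, the reduction alone does NOT give A NP-hard: again, easy problems reduce to hard ones.
(Here in fact A is NP-complete and B is in P, so no such reduction is known -- its existence would imply P = NP; the analysis concerns only what the assumed reduction would or would not let you conclude.)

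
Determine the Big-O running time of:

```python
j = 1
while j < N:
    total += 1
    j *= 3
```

Time complexity: O(log n).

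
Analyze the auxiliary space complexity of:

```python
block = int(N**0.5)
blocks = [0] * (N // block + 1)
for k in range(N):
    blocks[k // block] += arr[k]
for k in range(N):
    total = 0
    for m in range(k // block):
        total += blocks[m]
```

Space complexity: O(sqrt(n)).
Storage scales with sqrt(n).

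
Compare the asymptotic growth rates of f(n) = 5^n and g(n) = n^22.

f(n) = 5^n grows faster: any exponential with base > 1 dominates every polynomial.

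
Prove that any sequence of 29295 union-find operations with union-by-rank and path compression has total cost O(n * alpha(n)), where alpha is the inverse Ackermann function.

Using Tarjan's analysis with rank-based potential function. Union-by-rank keeps tree height O(log n). Path compression flattens paths during find. For n = 29295 operations, total cost is O(n * alpha(n)), effectively O(n) since alpha grows incredibly slowly.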